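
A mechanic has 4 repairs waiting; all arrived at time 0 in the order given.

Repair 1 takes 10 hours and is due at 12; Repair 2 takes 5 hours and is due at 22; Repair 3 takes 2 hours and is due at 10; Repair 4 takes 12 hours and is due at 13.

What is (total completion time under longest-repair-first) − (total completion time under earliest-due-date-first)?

23

LPT (decreasing processing time): Repair 4 Repair 1 Repair 2 Repair 3.
Repair 4: 0→12
Repair 1: 12→22
Repair 2: 22→27
Repair 3: 27→29
Sum = 12+22+27+29 = 90.
EDD (increasing due date): Repair 3 Repair 1 Repair 4 Repair 2.
Repair 3: 0→2
Repair 1: 2→12
Repair 4: 12→24
Repair 2: 24→29
Sum = 2+12+24+29 = 67.
Difference = 90 − 67 = 23.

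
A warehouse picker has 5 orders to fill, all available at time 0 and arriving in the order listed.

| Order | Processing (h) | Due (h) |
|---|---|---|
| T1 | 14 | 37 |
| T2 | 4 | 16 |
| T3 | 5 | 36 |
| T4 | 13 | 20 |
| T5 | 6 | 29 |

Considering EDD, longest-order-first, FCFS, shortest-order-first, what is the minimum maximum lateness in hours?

5

EDD (increasing due date): T2 T4 T5 T3 T1.
T2: 0→4, due 16, lateness -12
T4: 4→17, due 20, lateness -3
T5: 17→23, due 29, lateness -6
T3: 23→28, due 36, lateness -8
T1: 28→42, due 37, lateness 5
Maximum = 5.
LPT (decreasing processing time): T1 T4 T5 T3 T2.
T1: 0→14, due 37, lateness -23
T4: 14→27, due 20, lateness 7
T5: 27→33, due 29, lateness 4
T3: 33→38, due 36, lateness 2
T2: 38→42, due 16, lateness 26
Maximum = 26.
FIFO (arrival order): T1 T2 T3 T4 T5.
T1: 0→14, due 37, lateness -23
T2: 14→18, due 16, lateness 2
T3: 18→23, due 36, lateness -13
T4: 23→36, due 20, lateness 16
T5: 36→42, due 29, lateness 13
Maximum = 16.
SPT (increasing processing time): T2 T3 T5 T4 T1.
T2: 0→4, due 16, lateness -12
T3: 4→9, due 36, lateness -27
T5: 9→15, due 29, lateness -14
T4: 15→28, due 20, lateness 8
T1: 28→42, due 37, lateness 5
Maximum = 8.
EDD 5, LPT 26, FIFO 16, SPT 8 → minimum 5.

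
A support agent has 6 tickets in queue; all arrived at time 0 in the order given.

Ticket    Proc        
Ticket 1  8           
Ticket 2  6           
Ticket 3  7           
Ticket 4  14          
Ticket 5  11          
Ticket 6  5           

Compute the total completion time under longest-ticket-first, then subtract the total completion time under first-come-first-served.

34

LPT (decreasing processing time): Ticket 4 Ticket 5 Ticket 1 Ticket 3 Ticket 2 Ticket 6.
Ticket 4: 0→14
Ticket 5: 14→25
Ticket 1: 25→33
Ticket 3: 33→40
Ticket 2: 40→46
Ticket 6: 46→51
Sum = 14+25+33+40+46+51 = 209.
FIFO (arrival order): Ticket 1 Ticket 2 Ticket 3 Ticket 4 Ticket 5 Ticket 6.
Ticket 1: 0→8
Ticket 2: 8→14
Ticket 3: 14→21
Ticket 4: 21→35
Ticket 5: 35→46
Ticket 6: 46→51
Sum = 8+14+21+35+46+51 = 175.
Difference = 209 − 175 = 34.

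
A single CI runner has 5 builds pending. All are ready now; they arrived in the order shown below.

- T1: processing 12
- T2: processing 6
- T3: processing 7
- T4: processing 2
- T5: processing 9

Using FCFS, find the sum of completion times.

118

FIFO (arrival order): T1 T2 T3 T4 T5.
T1: 0→12
T2: 12→18
T3: 18→25
T4: 25→27
T5: 27→36
Sum = 12+18+25+27+36 = 118.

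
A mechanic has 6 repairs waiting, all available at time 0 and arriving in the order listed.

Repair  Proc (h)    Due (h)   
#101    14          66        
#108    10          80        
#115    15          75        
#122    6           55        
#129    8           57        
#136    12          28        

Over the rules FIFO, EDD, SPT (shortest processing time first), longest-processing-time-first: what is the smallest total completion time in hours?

FIFO (arrival order): #101 #108 #115 #122 #129 #136.
#101: 0→14
#108: 14→24
#115: 24→39
#122: 39→45
#129: 45→53
#136: 53→65
Sum = 14+24+39+45+53+65 = 240.
EDD (increasing due date): #136 #122 #129 #101 #115 #108.
#136: 0→12
#122: 12→18
#129: 18→26
#101: 26→40
#115: 40→55
#108: 55→65
Sum = 12+18+26+40+55+65 = 216.
SPT (increasing processing time): #122 #129 #108 #136 #101 #115.
#122: 0→6
#129: 6→14
#108: 14→24
#136: 24→36
#101: 36→50
#115: 50→65
Sum = 6+14+24+36+50+65 = 195.
LPT (decreasing processing time): #115 #101 #136 #108 #129 #122.
#115: 0→15
#101: 15→29
#136: 29→41
#108: 41→51
#129: 51→59
#122: 59→65
Sum = 15+29+41+51+59+65 = 260.
FIFO 240, EDD 216, SPT 195, LPT 260 → minimum 195.

195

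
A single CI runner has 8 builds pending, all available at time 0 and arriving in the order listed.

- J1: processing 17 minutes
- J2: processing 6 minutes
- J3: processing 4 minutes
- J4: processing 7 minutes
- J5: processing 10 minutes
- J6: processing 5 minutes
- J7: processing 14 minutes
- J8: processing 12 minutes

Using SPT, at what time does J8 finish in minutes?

SPT (increasing processing time): J3 J6 J2 J4 J5 J8 J7 J1.
J3: 0→4
J6: 4→9
J2: 9→15
J4: 15→22
J5: 22→32
J8: 32→44

44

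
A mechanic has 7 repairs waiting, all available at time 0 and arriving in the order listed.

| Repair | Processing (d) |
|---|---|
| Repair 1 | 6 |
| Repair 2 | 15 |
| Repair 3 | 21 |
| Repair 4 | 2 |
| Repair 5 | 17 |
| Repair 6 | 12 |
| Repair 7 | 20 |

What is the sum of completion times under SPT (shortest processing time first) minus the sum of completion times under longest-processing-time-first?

-180

SPT (increasing processing time): Repair 4 Repair 1 Repair 6 Repair 2 Repair 5 Repair 7 Repair 3.
Repair 4: 0→2
Repair 1: 2→8
Repair 6: 8→20
Repair 2: 20→35
Repair 5: 35→52
Repair 7: 52→72
Repair 3: 72→93
Sum = 2+8+20+35+52+72+93 = 282.
LPT (decreasing processing time): Repair 3 Repair 7 Repair 5 Repair 2 Repair 6 Repair 1 Repair 4.
Repair 3: 0→21
Repair 7: 21→41
Repair 5: 41→58
Repair 2: 58→73
Repair 6: 73→85
Repair 1: 85→91
Repair 4: 91→93
Sum = 21+41+58+73+85+91+93 = 462.
Difference = 282 − 462 = -180.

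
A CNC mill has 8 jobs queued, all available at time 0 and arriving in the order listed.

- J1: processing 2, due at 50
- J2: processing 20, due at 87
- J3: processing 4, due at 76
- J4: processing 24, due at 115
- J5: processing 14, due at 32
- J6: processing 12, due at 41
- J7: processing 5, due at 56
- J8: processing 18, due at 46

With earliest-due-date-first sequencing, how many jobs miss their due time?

EDD (increasing due date): J5 J6 J8 J1 J7 J3 J2 J4.
J5: 0→14, due 32, tardiness 0
J6: 14→26, due 41, tardiness 0
J8: 26→44, due 46, tardiness 0
J1: 44→46, due 50, tardiness 0
J7: 46→51, due 56, tardiness 0
J3: 51→55, due 76, tardiness 0
J2: 55→75, due 87, tardiness 0
J4: 75→99, due 115, tardiness 0
Late jobs: 0.

0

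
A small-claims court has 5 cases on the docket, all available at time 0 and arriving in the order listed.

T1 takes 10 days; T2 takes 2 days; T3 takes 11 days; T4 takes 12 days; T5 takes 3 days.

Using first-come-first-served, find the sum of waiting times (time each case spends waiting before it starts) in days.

80

FIFO (arrival order): T1 T2 T3 T4 T5.
T1: waits 0, runs 0→10
T2: waits 10, runs 10→12
T3: waits 12, runs 12→23
T4: waits 23, runs 23→35
T5: waits 35, runs 35→38
Sum = 0+10+12+23+35 = 80.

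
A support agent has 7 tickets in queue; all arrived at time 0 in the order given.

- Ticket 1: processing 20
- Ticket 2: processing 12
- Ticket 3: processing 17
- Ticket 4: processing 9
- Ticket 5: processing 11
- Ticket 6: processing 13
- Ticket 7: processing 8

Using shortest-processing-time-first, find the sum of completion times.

306

SPT (increasing processing time): Ticket 7 Ticket 4 Ticket 5 Ticket 2 Ticket 6 Ticket 3 Ticket 1.
Ticket 7: 0→8
Ticket 4: 8→17
Ticket 5: 17→28
Ticket 2: 28→40
Ticket 6: 40→53
Ticket 3: 53→70
Ticket 1: 70→90
Sum = 8+17+28+40+53+70+90 = 306.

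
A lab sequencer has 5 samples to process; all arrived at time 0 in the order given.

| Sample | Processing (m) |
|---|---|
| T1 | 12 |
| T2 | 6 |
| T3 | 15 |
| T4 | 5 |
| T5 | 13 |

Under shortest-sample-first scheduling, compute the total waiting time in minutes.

SPT (increasing processing time): T4 T2 T1 T5 T3.
T4: waits 0, runs 0→5
T2: waits 5, runs 5→11
T1: waits 11, runs 11→23
T5: waits 23, runs 23→36
T3: waits 36, runs 36→51
Sum = 0+5+11+23+36 = 75.

75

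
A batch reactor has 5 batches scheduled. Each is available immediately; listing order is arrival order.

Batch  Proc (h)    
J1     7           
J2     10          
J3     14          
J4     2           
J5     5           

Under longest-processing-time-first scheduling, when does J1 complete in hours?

LPT (decreasing processing time): J3 J2 J1 J5 J4.
J3: 0→14
J2: 14→24
J1: 24→31

31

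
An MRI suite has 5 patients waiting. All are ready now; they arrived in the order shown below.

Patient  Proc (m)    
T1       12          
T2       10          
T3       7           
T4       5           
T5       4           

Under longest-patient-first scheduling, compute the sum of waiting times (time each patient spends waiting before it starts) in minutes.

LPT (decreasing processing time): T1 T2 T3 T4 T5.
T1: waits 0, runs 0→12
T2: waits 12, runs 12→22
T3: waits 22, runs 22→29
T4: waits 29, runs 29→34
T5: waits 34, runs 34→38
Sum = 0+12+22+29+34 = 97.

97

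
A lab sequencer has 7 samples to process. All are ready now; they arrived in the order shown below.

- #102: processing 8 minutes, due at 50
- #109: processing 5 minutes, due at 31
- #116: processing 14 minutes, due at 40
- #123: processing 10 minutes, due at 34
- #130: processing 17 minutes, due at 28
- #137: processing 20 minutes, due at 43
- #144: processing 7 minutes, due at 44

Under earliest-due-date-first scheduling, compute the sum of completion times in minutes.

EDD (increasing due date): #130 #109 #123 #116 #137 #144 #102.
#130: 0→17
#109: 17→22
#123: 22→32
#116: 32→46
#137: 46→66
#144: 66→73
#102: 73→81
Sum = 17+22+32+46+66+73+81 = 337.

337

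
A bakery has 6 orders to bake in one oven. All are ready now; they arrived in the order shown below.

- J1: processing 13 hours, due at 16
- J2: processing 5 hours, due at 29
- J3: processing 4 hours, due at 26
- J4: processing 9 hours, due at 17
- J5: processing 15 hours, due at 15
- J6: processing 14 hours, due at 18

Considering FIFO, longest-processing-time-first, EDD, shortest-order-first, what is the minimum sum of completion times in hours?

FIFO (arrival order): J1 J2 J3 J4 J5 J6.
J1: 0→13
J2: 13→18
J3: 18→22
J4: 22→31
J5: 31→46
J6: 46→60
Sum = 13+18+22+31+46+60 = 190.
LPT (decreasing processing time): J5 J6 J1 J4 J2 J3.
J5: 0→15
J6: 15→29
J1: 29→42
J4: 42→51
J2: 51→56
J3: 56→60
Sum = 15+29+42+51+56+60 = 253.
EDD (increasing due date): J5 J1 J4 J6 J3 J2.
J5: 0→15
J1: 15→28
J4: 28→37
J6: 37→51
J3: 51→55
J2: 55→60
Sum = 15+28+37+51+55+60 = 246.
SPT (increasing processing time): J3 J2 J4 J1 J6 J5.
J3: 0→4
J2: 4→9
J4: 9→18
J1: 18→31
J6: 31→45
J5: 45→60
Sum = 4+9+18+31+45+60 = 167.
FIFO 190, LPT 253, EDD 246, SPT 167 → minimum 167.

167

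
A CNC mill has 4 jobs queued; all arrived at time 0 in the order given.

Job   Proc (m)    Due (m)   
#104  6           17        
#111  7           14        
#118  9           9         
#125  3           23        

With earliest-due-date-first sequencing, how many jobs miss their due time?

EDD (increasing due date): #118 #111 #104 #125.
#118: 0→9, due 9, tardiness 0
#111: 9→16, due 14, tardiness 2
#104: 16→22, due 17, tardiness 5
#125: 22→25, due 23, tardiness 2
Late jobs: 3.

3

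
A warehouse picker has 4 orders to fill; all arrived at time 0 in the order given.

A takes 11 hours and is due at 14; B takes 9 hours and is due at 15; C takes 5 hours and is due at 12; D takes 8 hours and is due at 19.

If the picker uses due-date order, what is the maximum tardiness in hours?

EDD (increasing due date): C A B D.
C: 0→5, due 12, tardiness 0
A: 5→16, due 14, tardiness 2
B: 16→25, due 15, tardiness 10
D: 25→33, due 19, tardiness 14
Maximum = 14.

14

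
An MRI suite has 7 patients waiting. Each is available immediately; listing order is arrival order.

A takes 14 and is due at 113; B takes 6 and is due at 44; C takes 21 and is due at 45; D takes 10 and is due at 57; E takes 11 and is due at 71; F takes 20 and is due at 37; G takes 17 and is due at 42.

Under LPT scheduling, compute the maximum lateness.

55

LPT (decreasing processing time): C F G A E D B.
C: 0→21, due 45, lateness -24
F: 21→41, due 37, lateness 4
G: 41→58, due 42, lateness 16
A: 58→72, due 113, lateness -41
E: 72→83, due 71, lateness 12
D: 83→93, due 57, lateness 36
B: 93→99, due 44, lateness 55
Maximum = 55.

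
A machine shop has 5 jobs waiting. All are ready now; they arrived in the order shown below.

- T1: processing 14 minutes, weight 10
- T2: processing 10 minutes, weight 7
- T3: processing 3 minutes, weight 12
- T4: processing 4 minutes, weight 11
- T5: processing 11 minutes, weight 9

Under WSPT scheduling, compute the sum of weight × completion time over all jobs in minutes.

889

WSPT (decreasing weight/processing-time ratio): T3 T4 T5 T1 T2.
T3: finishes 3, weight 12, w·C = 36
T4: finishes 7, weight 11, w·C = 77
T5: finishes 18, weight 9, w·C = 162
T1: finishes 32, weight 10, w·C = 320
T2: finishes 42, weight 7, w·C = 294
Sum = 36+77+162+320+294 = 889.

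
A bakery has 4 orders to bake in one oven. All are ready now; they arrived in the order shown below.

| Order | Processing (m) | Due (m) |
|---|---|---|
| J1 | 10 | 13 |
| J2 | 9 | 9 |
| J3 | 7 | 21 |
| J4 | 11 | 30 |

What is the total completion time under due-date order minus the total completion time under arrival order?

EDD (increasing due date): J2 J1 J3 J4.
J2: 0→9
J1: 9→19
J3: 19→26
J4: 26→37
Sum = 9+19+26+37 = 91.
FIFO (arrival order): J1 J2 J3 J4.
J1: 0→10
J2: 10→19
J3: 19→26
J4: 26→37
Sum = 10+19+26+37 = 92.
Difference = 91 − 92 = -1.

-1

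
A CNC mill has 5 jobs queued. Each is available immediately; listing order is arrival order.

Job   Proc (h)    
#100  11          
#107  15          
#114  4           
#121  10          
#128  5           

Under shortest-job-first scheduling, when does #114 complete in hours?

SPT (increasing processing time): #114 #128 #121 #100 #107.
#114: 0→4

4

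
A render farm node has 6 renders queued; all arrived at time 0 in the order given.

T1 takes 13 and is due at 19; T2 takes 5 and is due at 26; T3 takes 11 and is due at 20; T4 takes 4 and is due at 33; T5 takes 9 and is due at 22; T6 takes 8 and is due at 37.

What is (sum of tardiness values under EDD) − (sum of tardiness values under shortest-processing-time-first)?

-3

EDD (increasing due date): T1 T3 T5 T2 T4 T6.
T1: 0→13, due 19, tardiness 0
T3: 13→24, due 20, tardiness 4
T5: 24→33, due 22, tardiness 11
T2: 33→38, due 26, tardiness 12
T4: 38→42, due 33, tardiness 9
T6: 42→50, due 37, tardiness 13
Sum = 0+4+11+12+9+13 = 49.
SPT (increasing processing time): T4 T2 T6 T5 T3 T1.
T4: 0→4, due 33, tardiness 0
T2: 4→9, due 26, tardiness 0
T6: 9→17, due 37, tardiness 0
T5: 17→26, due 22, tardiness 4
T3: 26→37, due 20, tardiness 17
T1: 37→50, due 19, tardiness 31
Sum = 0+0+0+4+17+31 = 52.
Difference = 49 − 52 = -3.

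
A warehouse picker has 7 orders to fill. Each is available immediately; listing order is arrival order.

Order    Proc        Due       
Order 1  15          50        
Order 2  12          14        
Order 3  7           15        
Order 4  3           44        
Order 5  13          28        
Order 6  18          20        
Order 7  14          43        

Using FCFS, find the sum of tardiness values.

FIFO (arrival order): Order 1 Order 2 Order 3 Order 4 Order 5 Order 6 Order 7.
Order 1: 0→15, due 50, tardiness 0
Order 2: 15→27, due 14, tardiness 13
Order 3: 27→34, due 15, tardiness 19
Order 4: 34→37, due 44, tardiness 0
Order 5: 37→50, due 28, tardiness 22
Order 6: 50→68, due 20, tardiness 48
Order 7: 68→82, due 43, tardiness 39
Sum = 0+13+19+0+22+48+39 = 141.

141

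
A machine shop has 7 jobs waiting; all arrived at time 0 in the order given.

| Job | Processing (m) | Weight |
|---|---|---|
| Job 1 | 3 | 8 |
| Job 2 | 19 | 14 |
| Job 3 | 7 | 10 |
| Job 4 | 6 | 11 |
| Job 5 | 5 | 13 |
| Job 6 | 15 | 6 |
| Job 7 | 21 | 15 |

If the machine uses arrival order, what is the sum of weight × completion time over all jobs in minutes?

FIFO (arrival order): Job 1 Job 2 Job 3 Job 4 Job 5 Job 6 Job 7.
Job 1: finishes 3, weight 8, w·C = 24
Job 2: finishes 22, weight 14, w·C = 308
Job 3: finishes 29, weight 10, w·C = 290
Job 4: finishes 35, weight 11, w·C = 385
Job 5: finishes 40, weight 13, w·C = 520
Job 6: finishes 55, weight 6, w·C = 330
Job 7: finishes 76, weight 15, w·C = 1140
Sum = 24+308+290+385+520+330+1140 = 2997.

2997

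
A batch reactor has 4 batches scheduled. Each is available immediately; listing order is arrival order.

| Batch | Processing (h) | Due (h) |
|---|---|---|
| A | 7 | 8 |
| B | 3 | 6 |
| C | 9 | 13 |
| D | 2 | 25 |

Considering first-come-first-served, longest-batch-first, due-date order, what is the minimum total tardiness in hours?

FIFO (arrival order): A B C D.
A: 0→7, due 8, tardiness 0
B: 7→10, due 6, tardiness 4
C: 10→19, due 13, tardiness 6
D: 19→21, due 25, tardiness 0
Sum = 0+4+6+0 = 10.
LPT (decreasing processing time): C A B D.
C: 0→9, due 13, tardiness 0
A: 9→16, due 8, tardiness 8
B: 16→19, due 6, tardiness 13
D: 19→21, due 25, tardiness 0
Sum = 0+8+13+0 = 21.
EDD (increasing due date): B A C D.
B: 0→3, due 6, tardiness 0
A: 3→10, due 8, tardiness 2
C: 10→19, due 13, tardiness 6
D: 19→21, due 25, tardiness 0
Sum = 0+2+6+0 = 8.
FIFO 10, LPT 21, EDD 8 → minimum 8.

8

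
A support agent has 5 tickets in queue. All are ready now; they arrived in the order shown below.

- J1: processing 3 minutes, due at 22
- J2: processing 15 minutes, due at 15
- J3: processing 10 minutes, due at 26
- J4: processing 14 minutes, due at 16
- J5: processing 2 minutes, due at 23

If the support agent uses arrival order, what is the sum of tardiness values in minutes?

FIFO (arrival order): J1 J2 J3 J4 J5.
J1: 0→3, due 22, tardiness 0
J2: 3→18, due 15, tardiness 3
J3: 18→28, due 26, tardiness 2
J4: 28→42, due 16, tardiness 26
J5: 42→44, due 23, tardiness 21
Sum = 0+3+2+26+21 = 52.

52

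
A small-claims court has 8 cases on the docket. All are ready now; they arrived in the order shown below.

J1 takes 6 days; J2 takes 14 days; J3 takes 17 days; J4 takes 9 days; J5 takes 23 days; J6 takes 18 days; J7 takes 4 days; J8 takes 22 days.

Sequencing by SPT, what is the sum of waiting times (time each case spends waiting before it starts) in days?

SPT (increasing processing time): J7 J1 J4 J2 J3 J6 J8 J5.
J7: waits 0, runs 0→4
J1: waits 4, runs 4→10
J4: waits 10, runs 10→19
J2: waits 19, runs 19→33
J3: waits 33, runs 33→50
J6: waits 50, runs 50→68
J8: waits 68, runs 68→90
J5: waits 90, runs 90→113
Sum = 0+4+10+19+33+50+68+90 = 274.

274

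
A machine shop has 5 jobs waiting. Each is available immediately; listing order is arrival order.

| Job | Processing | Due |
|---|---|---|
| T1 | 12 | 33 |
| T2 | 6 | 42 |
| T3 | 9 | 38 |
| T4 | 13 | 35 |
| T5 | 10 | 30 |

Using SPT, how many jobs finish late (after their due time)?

2

SPT (increasing processing time): T2 T3 T5 T1 T4.
T2: 0→6, due 42, tardiness 0
T3: 6→15, due 38, tardiness 0
T5: 15→25, due 30, tardiness 0
T1: 25→37, due 33, tardiness 4
T4: 37→50, due 35, tardiness 15
Late jobs: 2.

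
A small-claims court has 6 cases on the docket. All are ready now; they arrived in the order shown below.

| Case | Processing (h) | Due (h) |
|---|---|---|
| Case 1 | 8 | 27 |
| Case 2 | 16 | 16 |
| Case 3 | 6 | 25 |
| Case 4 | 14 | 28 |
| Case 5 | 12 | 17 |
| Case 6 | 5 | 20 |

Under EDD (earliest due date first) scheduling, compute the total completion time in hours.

EDD (increasing due date): Case 2 Case 5 Case 6 Case 3 Case 1 Case 4.
Case 2: 0→16
Case 5: 16→28
Case 6: 28→33
Case 3: 33→39
Case 1: 39→47
Case 4: 47→61
Sum = 16+28+33+39+47+61 = 224.

224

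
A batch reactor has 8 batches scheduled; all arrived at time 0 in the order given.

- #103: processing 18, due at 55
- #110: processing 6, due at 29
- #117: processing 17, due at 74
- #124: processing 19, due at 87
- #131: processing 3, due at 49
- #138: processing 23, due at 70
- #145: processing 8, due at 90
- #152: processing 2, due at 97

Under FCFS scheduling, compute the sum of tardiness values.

34

FIFO (arrival order): #103 #110 #117 #124 #131 #138 #145 #152.
#103: 0→18, due 55, tardiness 0
#110: 18→24, due 29, tardiness 0
#117: 24→41, due 74, tardiness 0
#124: 41→60, due 87, tardiness 0
#131: 60→63, due 49, tardiness 14
#138: 63→86, due 70, tardiness 16
#145: 86→94, due 90, tardiness 4
#152: 94→96, due 97, tardiness 0
Sum = 0+0+0+0+14+16+4+0 = 34.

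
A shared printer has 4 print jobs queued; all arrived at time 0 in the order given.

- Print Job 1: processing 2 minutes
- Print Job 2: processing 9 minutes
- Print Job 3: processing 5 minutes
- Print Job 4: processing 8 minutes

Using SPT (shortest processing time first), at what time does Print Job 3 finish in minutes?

7

SPT (increasing processing time): Print Job 1 Print Job 3 Print Job 4 Print Job 2.
Print Job 1: 0→2
Print Job 3: 2→7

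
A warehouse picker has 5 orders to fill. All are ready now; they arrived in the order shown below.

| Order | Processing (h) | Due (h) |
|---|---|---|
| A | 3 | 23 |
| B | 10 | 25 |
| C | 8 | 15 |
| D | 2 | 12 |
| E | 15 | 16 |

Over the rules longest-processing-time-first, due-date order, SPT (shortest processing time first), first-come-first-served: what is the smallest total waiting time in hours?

43

LPT (decreasing processing time): E B C A D.
E: waits 0, runs 0→15
B: waits 15, runs 15→25
C: waits 25, runs 25→33
A: waits 33, runs 33→36
D: waits 36, runs 36→38
Sum = 0+15+25+33+36 = 109.
EDD (increasing due date): D C E A B.
D: waits 0, runs 0→2
C: waits 2, runs 2→10
E: waits 10, runs 10→25
A: waits 25, runs 25→28
B: waits 28, runs 28→38
Sum = 0+2+10+25+28 = 65.
SPT (increasing processing time): D A C B E.
D: waits 0, runs 0→2
A: waits 2, runs 2→5
C: waits 5, runs 5→13
B: waits 13, runs 13→23
E: waits 23, runs 23→38
Sum = 0+2+5+13+23 = 43.
FIFO (arrival order): A B C D E.
A: waits 0, runs 0→3
B: waits 3, runs 3→13
C: waits 13, runs 13→21
D: waits 21, runs 21→23
E: waits 23, runs 23→38
Sum = 0+3+13+21+23 = 60.
LPT 109, EDD 65, SPT 43, FIFO 60 → minimum 43.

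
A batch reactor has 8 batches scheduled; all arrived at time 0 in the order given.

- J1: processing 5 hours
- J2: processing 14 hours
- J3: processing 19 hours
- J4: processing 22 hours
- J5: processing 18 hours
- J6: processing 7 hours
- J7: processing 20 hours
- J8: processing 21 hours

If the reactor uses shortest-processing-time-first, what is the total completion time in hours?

463

SPT (increasing processing time): J1 J6 J2 J5 J3 J7 J8 J4.
J1: 0→5
J6: 5→12
J2: 12→26
J5: 26→44
J3: 44→63
J7: 63→83
J8: 83→104
J4: 104→126
Sum = 5+12+26+44+63+83+104+126 = 463.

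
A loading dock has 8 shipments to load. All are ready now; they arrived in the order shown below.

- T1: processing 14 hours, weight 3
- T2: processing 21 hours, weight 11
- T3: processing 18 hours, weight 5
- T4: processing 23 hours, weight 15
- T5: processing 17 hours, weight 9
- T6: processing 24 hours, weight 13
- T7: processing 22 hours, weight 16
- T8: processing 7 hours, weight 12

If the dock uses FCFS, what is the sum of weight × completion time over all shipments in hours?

FIFO (arrival order): T1 T2 T3 T4 T5 T6 T7 T8.
T1: finishes 14, weight 3, w·C = 42
T2: finishes 35, weight 11, w·C = 385
T3: finishes 53, weight 5, w·C = 265
T4: finishes 76, weight 15, w·C = 1140
T5: finishes 93, weight 9, w·C = 837
T6: finishes 117, weight 13, w·C = 1521
T7: finishes 139, weight 16, w·C = 2224
T8: finishes 146, weight 12, w·C = 1752
Sum = 42+385+265+1140+837+1521+2224+1752 = 8166.

8166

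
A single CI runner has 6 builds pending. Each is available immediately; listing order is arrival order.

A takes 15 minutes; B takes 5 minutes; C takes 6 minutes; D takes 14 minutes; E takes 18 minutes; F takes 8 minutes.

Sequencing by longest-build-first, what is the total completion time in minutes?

280

LPT (decreasing processing time): E A D F C B.
E: 0→18
A: 18→33
D: 33→47
F: 47→55
C: 55→61
B: 61→66
Sum = 18+33+47+55+61+66 = 280.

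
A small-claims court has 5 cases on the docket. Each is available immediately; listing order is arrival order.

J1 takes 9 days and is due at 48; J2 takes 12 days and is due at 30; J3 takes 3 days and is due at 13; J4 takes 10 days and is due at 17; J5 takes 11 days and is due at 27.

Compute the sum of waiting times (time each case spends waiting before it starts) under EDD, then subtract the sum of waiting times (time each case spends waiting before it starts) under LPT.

-34

EDD (increasing due date): J3 J4 J5 J2 J1.
J3: waits 0, runs 0→3
J4: waits 3, runs 3→13
J5: waits 13, runs 13→24
J2: waits 24, runs 24→36
J1: waits 36, runs 36→45
Sum = 0+3+13+24+36 = 76.
LPT (decreasing processing time): J2 J5 J4 J1 J3.
J2: waits 0, runs 0→12
J5: waits 12, runs 12→23
J4: waits 23, runs 23→33
J1: waits 33, runs 33→42
J3: waits 42, runs 42→45
Sum = 0+12+23+33+42 = 110.
Difference = 76 − 110 = -34.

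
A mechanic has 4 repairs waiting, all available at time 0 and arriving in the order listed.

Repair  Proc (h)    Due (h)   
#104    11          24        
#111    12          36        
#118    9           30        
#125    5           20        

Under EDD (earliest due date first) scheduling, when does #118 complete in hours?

25

EDD (increasing due date): #125 #104 #118 #111.
#125: 0→5
#104: 5→16
#118: 16→25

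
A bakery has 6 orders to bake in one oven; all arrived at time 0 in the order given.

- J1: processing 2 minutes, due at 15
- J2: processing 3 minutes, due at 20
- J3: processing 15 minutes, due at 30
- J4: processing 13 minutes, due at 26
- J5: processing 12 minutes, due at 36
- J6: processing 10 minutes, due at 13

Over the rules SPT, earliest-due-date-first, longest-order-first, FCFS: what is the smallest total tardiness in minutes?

34

SPT (increasing processing time): J1 J2 J6 J5 J4 J3.
J1: 0→2, due 15, tardiness 0
J2: 2→5, due 20, tardiness 0
J6: 5→15, due 13, tardiness 2
J5: 15→27, due 36, tardiness 0
J4: 27→40, due 26, tardiness 14
J3: 40→55, due 30, tardiness 25
Sum = 0+0+2+0+14+25 = 41.
EDD (increasing due date): J6 J1 J2 J4 J3 J5.
J6: 0→10, due 13, tardiness 0
J1: 10→12, due 15, tardiness 0
J2: 12→15, due 20, tardiness 0
J4: 15→28, due 26, tardiness 2
J3: 28→43, due 30, tardiness 13
J5: 43→55, due 36, tardiness 19
Sum = 0+0+0+2+13+19 = 34.
LPT (decreasing processing time): J3 J4 J5 J6 J2 J1.
J3: 0→15, due 30, tardiness 0
J4: 15→28, due 26, tardiness 2
J5: 28→40, due 36, tardiness 4
J6: 40→50, due 13, tardiness 37
J2: 50→53, due 20, tardiness 33
J1: 53→55, due 15, tardiness 40
Sum = 0+2+4+37+33+40 = 116.
FIFO (arrival order): J1 J2 J3 J4 J5 J6.
J1: 0→2, due 15, tardiness 0
J2: 2→5, due 20, tardiness 0
J3: 5→20, due 30, tardiness 0
J4: 20→33, due 26, tardiness 7
J5: 33→45, due 36, tardiness 9
J6: 45→55, due 13, tardiness 42
Sum = 0+0+0+7+9+42 = 58.
SPT 41, EDD 34, LPT 116, FIFO 58 → minimum 34.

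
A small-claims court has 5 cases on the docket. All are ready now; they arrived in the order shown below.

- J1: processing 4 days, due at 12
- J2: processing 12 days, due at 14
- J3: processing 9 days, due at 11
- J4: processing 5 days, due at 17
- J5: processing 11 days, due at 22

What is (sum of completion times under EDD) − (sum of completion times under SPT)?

EDD (increasing due date): J3 J1 J2 J4 J5.
J3: 0→9
J1: 9→13
J2: 13→25
J4: 25→30
J5: 30→41
Sum = 9+13+25+30+41 = 118.
SPT (increasing processing time): J1 J4 J3 J5 J2.
J1: 0→4
J4: 4→9
J3: 9→18
J5: 18→29
J2: 29→41
Sum = 4+9+18+29+41 = 101.
Difference = 118 − 101 = 17.

17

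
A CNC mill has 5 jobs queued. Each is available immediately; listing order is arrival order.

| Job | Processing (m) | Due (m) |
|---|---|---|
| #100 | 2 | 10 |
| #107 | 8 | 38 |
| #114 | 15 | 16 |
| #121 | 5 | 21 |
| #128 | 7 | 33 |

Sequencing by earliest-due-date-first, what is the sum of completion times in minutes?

EDD (increasing due date): #100 #114 #121 #128 #107.
#100: 0→2
#114: 2→17
#121: 17→22
#128: 22→29
#107: 29→37
Sum = 2+17+22+29+37 = 107.

107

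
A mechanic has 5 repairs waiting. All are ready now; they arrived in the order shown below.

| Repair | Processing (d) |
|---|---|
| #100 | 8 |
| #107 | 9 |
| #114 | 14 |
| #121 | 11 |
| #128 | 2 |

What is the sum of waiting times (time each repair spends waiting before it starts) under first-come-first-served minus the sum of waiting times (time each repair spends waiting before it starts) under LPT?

-17

FIFO (arrival order): #100 #107 #114 #121 #128.
#100: waits 0, runs 0→8
#107: waits 8, runs 8→17
#114: waits 17, runs 17→31
#121: waits 31, runs 31→42
#128: waits 42, runs 42→44
Sum = 0+8+17+31+42 = 98.
LPT (decreasing processing time): #114 #121 #107 #100 #128.
#114: waits 0, runs 0→14
#121: waits 14, runs 14→25
#107: waits 25, runs 25→34
#100: waits 34, runs 34→42
#128: waits 42, runs 42→44
Sum = 0+14+25+34+42 = 115.
Difference = 98 − 115 = -17.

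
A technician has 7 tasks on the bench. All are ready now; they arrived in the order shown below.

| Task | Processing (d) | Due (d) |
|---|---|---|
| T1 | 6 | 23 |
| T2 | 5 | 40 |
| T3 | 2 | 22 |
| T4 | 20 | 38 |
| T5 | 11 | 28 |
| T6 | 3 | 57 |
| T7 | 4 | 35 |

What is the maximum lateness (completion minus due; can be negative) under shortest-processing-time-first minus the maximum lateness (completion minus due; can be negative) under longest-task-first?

SPT (increasing processing time): T3 T6 T7 T2 T1 T5 T4.
T3: 0→2, due 22, lateness -20
T6: 2→5, due 57, lateness -52
T7: 5→9, due 35, lateness -26
T2: 9→14, due 40, lateness -26
T1: 14→20, due 23, lateness -3
T5: 20→31, due 28, lateness 3
T4: 31→51, due 38, lateness 13
Maximum = 13.
LPT (decreasing processing time): T4 T5 T1 T2 T7 T6 T3.
T4: 0→20, due 38, lateness -18
T5: 20→31, due 28, lateness 3
T1: 31→37, due 23, lateness 14
T2: 37→42, due 40, lateness 2
T7: 42→46, due 35, lateness 11
T6: 46→49, due 57, lateness -8
T3: 49→51, due 22, lateness 29
Maximum = 29.
Difference = 13 − 29 = -16.

-16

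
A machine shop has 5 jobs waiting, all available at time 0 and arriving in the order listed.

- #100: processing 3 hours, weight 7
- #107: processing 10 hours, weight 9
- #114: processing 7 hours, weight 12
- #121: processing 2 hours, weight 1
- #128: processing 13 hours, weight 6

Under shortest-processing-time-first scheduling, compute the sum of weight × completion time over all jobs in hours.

SPT (increasing processing time): #121 #100 #114 #107 #128.
#121: finishes 2, weight 1, w·C = 2
#100: finishes 5, weight 7, w·C = 35
#114: finishes 12, weight 12, w·C = 144
#107: finishes 22, weight 9, w·C = 198
#128: finishes 35, weight 6, w·C = 210
Sum = 2+35+144+198+210 = 589.

589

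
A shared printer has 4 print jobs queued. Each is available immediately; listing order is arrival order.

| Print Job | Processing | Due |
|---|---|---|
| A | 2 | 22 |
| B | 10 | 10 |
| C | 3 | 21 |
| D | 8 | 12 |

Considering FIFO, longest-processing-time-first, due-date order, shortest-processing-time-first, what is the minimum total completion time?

43

FIFO (arrival order): A B C D.
A: 0→2
B: 2→12
C: 12→15
D: 15→23
Sum = 2+12+15+23 = 52.
LPT (decreasing processing time): B D C A.
B: 0→10
D: 10→18
C: 18→21
A: 21→23
Sum = 10+18+21+23 = 72.
EDD (increasing due date): B D C A.
B: 0→10
D: 10→18
C: 18→21
A: 21→23
Sum = 10+18+21+23 = 72.
SPT (increasing processing time): A C D B.
A: 0→2
C: 2→5
D: 5→13
B: 13→23
Sum = 2+5+13+23 = 43.
FIFO 52, LPT 72, EDD 72, SPT 43 → minimum 43.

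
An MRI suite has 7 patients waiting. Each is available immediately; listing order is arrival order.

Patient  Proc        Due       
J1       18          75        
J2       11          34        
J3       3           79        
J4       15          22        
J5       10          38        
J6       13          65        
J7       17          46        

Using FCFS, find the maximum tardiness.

FIFO (arrival order): J1 J2 J3 J4 J5 J6 J7.
J1: 0→18, due 75, tardiness 0
J2: 18→29, due 34, tardiness 0
J3: 29→32, due 79, tardiness 0
J4: 32→47, due 22, tardiness 25
J5: 47→57, due 38, tardiness 19
J6: 57→70, due 65, tardiness 5
J7: 70→87, due 46, tardiness 41
Maximum = 41.

41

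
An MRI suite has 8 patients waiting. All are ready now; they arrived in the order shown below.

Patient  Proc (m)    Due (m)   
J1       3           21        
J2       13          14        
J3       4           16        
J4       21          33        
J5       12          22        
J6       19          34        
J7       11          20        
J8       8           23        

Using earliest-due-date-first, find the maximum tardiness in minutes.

EDD (increasing due date): J2 J3 J7 J1 J5 J8 J4 J6.
J2: 0→13, due 14, tardiness 0
J3: 13→17, due 16, tardiness 1
J7: 17→28, due 20, tardiness 8
J1: 28→31, due 21, tardiness 10
J5: 31→43, due 22, tardiness 21
J8: 43→51, due 23, tardiness 28
J4: 51→72, due 33, tardiness 39
J6: 72→91, due 34, tardiness 57
Maximum = 57.

57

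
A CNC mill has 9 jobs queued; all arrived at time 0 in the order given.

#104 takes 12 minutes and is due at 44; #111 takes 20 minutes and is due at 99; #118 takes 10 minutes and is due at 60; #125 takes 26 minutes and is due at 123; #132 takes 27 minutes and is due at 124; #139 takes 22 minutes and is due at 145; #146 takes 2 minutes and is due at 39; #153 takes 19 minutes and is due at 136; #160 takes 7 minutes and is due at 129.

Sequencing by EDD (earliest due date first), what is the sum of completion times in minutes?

623

EDD (increasing due date): #146 #104 #118 #111 #125 #132 #160 #153 #139.
#146: 0→2
#104: 2→14
#118: 14→24
#111: 24→44
#125: 44→70
#132: 70→97
#160: 97→104
#153: 104→123
#139: 123→145
Sum = 2+14+24+44+70+97+104+123+145 = 623.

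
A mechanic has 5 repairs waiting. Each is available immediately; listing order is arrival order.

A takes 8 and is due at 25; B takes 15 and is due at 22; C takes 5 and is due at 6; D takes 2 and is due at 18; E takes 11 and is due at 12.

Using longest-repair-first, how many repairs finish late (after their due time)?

4

LPT (decreasing processing time): B E A C D.
B: 0→15, due 22, tardiness 0
E: 15→26, due 12, tardiness 14
A: 26→34, due 25, tardiness 9
C: 34→39, due 6, tardiness 33
D: 39→41, due 18, tardiness 23
Late repairs: 4.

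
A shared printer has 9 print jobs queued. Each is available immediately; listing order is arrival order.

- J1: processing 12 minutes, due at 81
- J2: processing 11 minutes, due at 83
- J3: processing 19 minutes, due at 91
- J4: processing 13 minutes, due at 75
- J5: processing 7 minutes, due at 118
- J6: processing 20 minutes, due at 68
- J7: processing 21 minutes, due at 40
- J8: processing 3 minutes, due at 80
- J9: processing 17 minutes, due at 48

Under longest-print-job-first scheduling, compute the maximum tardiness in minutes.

43

LPT (decreasing processing time): J7 J6 J3 J9 J4 J1 J2 J5 J8.
J7: 0→21, due 40, tardiness 0
J6: 21→41, due 68, tardiness 0
J3: 41→60, due 91, tardiness 0
J9: 60→77, due 48, tardiness 29
J4: 77→90, due 75, tardiness 15
J1: 90→102, due 81, tardiness 21
J2: 102→113, due 83, tardiness 30
J5: 113→120, due 118, tardiness 2
J8: 120→123, due 80, tardiness 43
Maximum = 43.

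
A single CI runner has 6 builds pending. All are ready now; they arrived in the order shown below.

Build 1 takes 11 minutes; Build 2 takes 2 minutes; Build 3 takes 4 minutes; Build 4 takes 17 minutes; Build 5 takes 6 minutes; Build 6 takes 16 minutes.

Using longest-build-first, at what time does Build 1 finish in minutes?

LPT (decreasing processing time): Build 4 Build 6 Build 1 Build 5 Build 3 Build 2.
Build 4: 0→17
Build 6: 17→33
Build 1: 33→44

44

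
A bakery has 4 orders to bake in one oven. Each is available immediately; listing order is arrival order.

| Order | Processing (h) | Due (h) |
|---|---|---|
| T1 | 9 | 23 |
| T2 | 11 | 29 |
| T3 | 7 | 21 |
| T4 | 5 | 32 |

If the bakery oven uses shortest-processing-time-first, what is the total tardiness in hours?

SPT (increasing processing time): T4 T3 T1 T2.
T4: 0→5, due 32, tardiness 0
T3: 5→12, due 21, tardiness 0
T1: 12→21, due 23, tardiness 0
T2: 21→32, due 29, tardiness 3
Sum = 0+0+0+3 = 3.

3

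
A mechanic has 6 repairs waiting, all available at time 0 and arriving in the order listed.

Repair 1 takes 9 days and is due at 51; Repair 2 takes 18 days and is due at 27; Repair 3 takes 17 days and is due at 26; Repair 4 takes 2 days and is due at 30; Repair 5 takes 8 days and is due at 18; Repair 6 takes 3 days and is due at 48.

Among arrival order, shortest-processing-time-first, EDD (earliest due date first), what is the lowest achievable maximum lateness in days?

FIFO (arrival order): Repair 1 Repair 2 Repair 3 Repair 4 Repair 5 Repair 6.
Repair 1: 0→9, due 51, lateness -42
Repair 2: 9→27, due 27, lateness 0
Repair 3: 27→44, due 26, lateness 18
Repair 4: 44→46, due 30, lateness 16
Repair 5: 46→54, due 18, lateness 36
Repair 6: 54→57, due 48, lateness 9
Maximum = 36.
SPT (increasing processing time): Repair 4 Repair 6 Repair 5 Repair 1 Repair 3 Repair 2.
Repair 4: 0→2, due 30, lateness -28
Repair 6: 2→5, due 48, lateness -43
Repair 5: 5→13, due 18, lateness -5
Repair 1: 13→22, due 51, lateness -29
Repair 3: 22→39, due 26, lateness 13
Repair 2: 39→57, due 27, lateness 30
Maximum = 30.
EDD (increasing due date): Repair 5 Repair 3 Repair 2 Repair 4 Repair 6 Repair 1.
Repair 5: 0→8, due 18, lateness -10
Repair 3: 8→25, due 26, lateness -1
Repair 2: 25→43, due 27, lateness 16
Repair 4: 43→45, due 30, lateness 15
Repair 6: 45→48, due 48, lateness 0
Repair 1: 48→57, due 51, lateness 6
Maximum = 16.
FIFO 36, SPT 30, EDD 16 → minimum 16.

16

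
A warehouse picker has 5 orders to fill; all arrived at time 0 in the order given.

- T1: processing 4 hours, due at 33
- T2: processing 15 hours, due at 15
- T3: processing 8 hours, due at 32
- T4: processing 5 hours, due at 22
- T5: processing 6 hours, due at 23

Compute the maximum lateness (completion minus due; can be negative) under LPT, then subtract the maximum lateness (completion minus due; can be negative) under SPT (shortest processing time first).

LPT (decreasing processing time): T2 T3 T5 T4 T1.
T2: 0→15, due 15, lateness 0
T3: 15→23, due 32, lateness -9
T5: 23→29, due 23, lateness 6
T4: 29→34, due 22, lateness 12
T1: 34→38, due 33, lateness 5
Maximum = 12.
SPT (increasing processing time): T1 T4 T5 T3 T2.
T1: 0→4, due 33, lateness -29
T4: 4→9, due 22, lateness -13
T5: 9→15, due 23, lateness -8
T3: 15→23, due 32, lateness -9
T2: 23→38, due 15, lateness 23
Maximum = 23.
Difference = 12 − 23 = -11.

-11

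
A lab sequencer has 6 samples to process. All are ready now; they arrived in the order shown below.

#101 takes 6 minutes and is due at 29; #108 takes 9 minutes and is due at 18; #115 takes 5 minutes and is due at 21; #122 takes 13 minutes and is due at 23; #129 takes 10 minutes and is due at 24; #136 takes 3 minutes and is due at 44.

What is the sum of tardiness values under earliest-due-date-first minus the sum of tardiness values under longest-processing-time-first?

EDD (increasing due date): #108 #115 #122 #129 #101 #136.
#108: 0→9, due 18, tardiness 0
#115: 9→14, due 21, tardiness 0
#122: 14→27, due 23, tardiness 4
#129: 27→37, due 24, tardiness 13
#101: 37→43, due 29, tardiness 14
#136: 43→46, due 44, tardiness 2
Sum = 0+0+4+13+14+2 = 33.
LPT (decreasing processing time): #122 #129 #108 #101 #115 #136.
#122: 0→13, due 23, tardiness 0
#129: 13→23, due 24, tardiness 0
#108: 23→32, due 18, tardiness 14
#101: 32→38, due 29, tardiness 9
#115: 38→43, due 21, tardiness 22
#136: 43→46, due 44, tardiness 2
Sum = 0+0+14+9+22+2 = 47.
Difference = 33 − 47 = -14.

-14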